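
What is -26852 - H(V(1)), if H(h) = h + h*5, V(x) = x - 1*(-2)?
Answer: -26870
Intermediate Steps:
V(x) = 2 + x (V(x) = x + 2 = 2 + x)
H(h) = 6*h (H(h) = h + 5*h = 6*h)
-26852 - H(V(1)) = -26852 - 6*(2 + 1) = -26852 - 6*3 = -26852 - 1*18 = -26852 - 18 = -26870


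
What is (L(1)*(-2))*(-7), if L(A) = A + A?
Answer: 28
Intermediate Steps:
L(A) = 2*A
(L(1)*(-2))*(-7) = ((2*1)*(-2))*(-7) = (2*(-2))*(-7) = -4*(-7) = 28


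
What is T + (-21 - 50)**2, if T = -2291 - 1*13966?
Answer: -11216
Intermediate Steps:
T = -16257 (T = -2291 - 13966 = -16257)
T + (-21 - 50)**2 = -16257 + (-21 - 50)**2 = -16257 + (-71)**2 = -16257 + 5041 = -11216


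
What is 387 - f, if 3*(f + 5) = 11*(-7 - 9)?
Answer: 1352/3 ≈ 450.67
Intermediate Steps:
f = -191/3 (f = -5 + (11*(-7 - 9))/3 = -5 + (11*(-16))/3 = -5 + (⅓)*(-176) = -5 - 176/3 = -191/3 ≈ -63.667)
387 - f = 387 - 1*(-191/3) = 387 + 191/3 = 1352/3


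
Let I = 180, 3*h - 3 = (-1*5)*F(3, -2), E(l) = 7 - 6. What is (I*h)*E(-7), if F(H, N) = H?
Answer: -720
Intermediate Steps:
E(l) = 1
h = -4 (h = 1 + (-1*5*3)/3 = 1 + (-5*3)/3 = 1 + (1/3)*(-15) = 1 - 5 = -4)
(I*h)*E(-7) = (180*(-4))*1 = -720*1 = -720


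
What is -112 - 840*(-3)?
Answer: 2408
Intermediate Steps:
-112 - 840*(-3) = -112 - 140*(-18) = -112 + 2520 = 2408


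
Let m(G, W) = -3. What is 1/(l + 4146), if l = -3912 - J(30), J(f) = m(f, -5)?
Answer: 1/237 ≈ 0.0042194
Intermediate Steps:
J(f) = -3
l = -3909 (l = -3912 - 1*(-3) = -3912 + 3 = -3909)
1/(l + 4146) = 1/(-3909 + 4146) = 1/237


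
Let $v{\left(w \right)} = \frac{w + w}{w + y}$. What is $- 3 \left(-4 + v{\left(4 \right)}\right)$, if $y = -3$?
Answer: $-12$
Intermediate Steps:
$v{\left(w \right)} = \frac{2 w}{-3 + w}$ ($v{\left(w \right)} = \frac{w + w}{w - 3} = \frac{2 w}{-3 + w}$)
$- 3 \left(-4 + v{\left(4 \right)}\right) = - 3 \left(-4 + 2 \cdot 4 \frac{1}{-3 + 4}\right) = - 3 \left(-4 + 2 \cdot 4 \cdot 1^{-1}\right) = - 3 \left(-4 + 2 \cdot 4 \cdot 1\right) = - 3 \left(-4 + 8\right) = \left(-3\right) 4 = -12$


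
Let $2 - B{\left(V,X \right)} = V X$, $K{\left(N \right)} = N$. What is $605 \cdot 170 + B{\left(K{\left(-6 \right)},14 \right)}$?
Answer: $102936$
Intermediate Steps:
$B{\left(V,X \right)} = 2 - V X$
$605 \cdot 170 + B{\left(K{\left(-6 \right)},14 \right)} = 605 \cdot 170 - \left(-2 - 84\right) = 102850 + \left(2 + 84\right) = 102850 + 86 = 102936$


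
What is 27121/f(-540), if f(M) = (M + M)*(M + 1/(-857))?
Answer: 23242697/499803480 ≈ 0.046504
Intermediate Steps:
f(M) = 2*M*(-1/857 + M) (f(M) = (2*M)*(M - 1/857) = (2*M)*(-1/857 + M) = 2*M*(-1/857 + M))
27121/f(-540) = 27121/(((2/857)*(-540)*(-1 + 857*(-540)))) = 27121/(((2/857)*(-540)*(-1 - 462780))) = 27121/(((2/857)*(-540)*(-462781))) = 27121/(499803480/857) = 27121*(857/499803480) = 23242697/499803480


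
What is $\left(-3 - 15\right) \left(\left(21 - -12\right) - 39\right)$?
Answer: $108$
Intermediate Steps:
$\left(-3 - 15\right) \left(\left(21 - -12\right) - 39\right) = \left(-3 - 15\right) \left(\left(21 + 12\right) - 39\right) = - 18 \left(33 - 39\right) = \left(-18\right) \left(-6\right) = 108$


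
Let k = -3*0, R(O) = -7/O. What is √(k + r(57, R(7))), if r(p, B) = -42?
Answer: I*√42 ≈ 6.4807*I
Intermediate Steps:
k = 0
√(k + r(57, R(7))) = √(0 - 42) = √(-42) = I*√42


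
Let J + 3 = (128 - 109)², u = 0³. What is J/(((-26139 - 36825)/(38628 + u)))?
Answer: -384134/1749 ≈ -219.63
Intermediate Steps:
u = 0
J = 358 (J = -3 + (128 - 109)² = -3 + 19² = -3 + 361 = 358)
J/(((-26139 - 36825)/(38628 + u))) = 358/(((-26139 - 36825)/(38628 + 0))) = 358/((-62964/38628)) = 358/((-62964*1/38628)) = 358/(-1749/1073) = 358*(-1073/1749) = -384134/1749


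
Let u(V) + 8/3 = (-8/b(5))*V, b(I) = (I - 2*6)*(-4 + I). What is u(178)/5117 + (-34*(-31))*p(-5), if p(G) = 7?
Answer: 46636586/6321 ≈ 7378.0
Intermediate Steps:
b(I) = (-12 + I)*(-4 + I) (b(I) = (I - 12)*(-4 + I) = (-12 + I)*(-4 + I))
u(V) = -8/3 + 8*V/7 (u(V) = -8/3 + (-8/(48 + 5² - 16*5))*V = -8/3 + (-8/(48 + 25 - 80))*V = -8/3 + (-8/(-7))*V = -8/3 + (-8*(-⅐))*V = -8/3 + 8*V/7)
u(178)/5117 + (-34*(-31))*p(-5) = (-8/3 + (8/7)*178)/5117 - 34*(-31)*7 = (-8/3 + 1424/7)*(1/5117) + 1054*7 = (4216/21)*(1/5117) + 7378 = 248/6321 + 7378 = 46636586/6321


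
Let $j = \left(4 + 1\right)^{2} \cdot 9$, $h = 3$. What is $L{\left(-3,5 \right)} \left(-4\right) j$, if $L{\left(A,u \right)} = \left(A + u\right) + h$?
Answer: $-4500$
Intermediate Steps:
$L{\left(A,u \right)} = 3 + A + u$ ($L{\left(A,u \right)} = \left(A + u\right) + 3 = 3 + A + u$)
$j = 225$ ($j = 5^{2} \cdot 9 = 25 \cdot 9 = 225$)
$L{\left(-3,5 \right)} \left(-4\right) j = \left(3 - 3 + 5\right) \left(-4\right) 225 = 5 \left(-4\right) 225 = \left(-20\right) 225 = -4500$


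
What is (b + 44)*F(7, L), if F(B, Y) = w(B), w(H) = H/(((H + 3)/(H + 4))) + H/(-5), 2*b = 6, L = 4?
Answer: 2961/10 ≈ 296.10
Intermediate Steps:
b = 3 (b = (1/2)*6 = 3)
w(H) = -H/5 + H*(4 + H)/(3 + H) (w(H) = H/(((3 + H)/(4 + H))) + H*(-1/5) = H/(((3 + H)/(4 + H))) - H/5 = H*((4 + H)/(3 + H)) - H/5 = H*(4 + H)/(3 + H) - H/5 = -H/5 + H*(4 + H)/(3 + H))
F(B, Y) = B*(17 + 4*B)/(5*(3 + B))
(b + 44)*F(7, L) = (3 + 44)*((1/5)*7*(17 + 4*7)/(3 + 7)) = 47*((1/5)*7*(17 + 28)/10) = 47*((1/5)*7*(1/10)*45) = 47*(63/10) = 2961/10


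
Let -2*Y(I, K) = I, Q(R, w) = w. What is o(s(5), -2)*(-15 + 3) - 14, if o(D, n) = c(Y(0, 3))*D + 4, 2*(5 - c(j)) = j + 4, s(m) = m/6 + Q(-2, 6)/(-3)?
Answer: -20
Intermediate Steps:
Y(I, K) = -I/2
s(m) = -2 + m/6 (s(m) = m/6 + 6/(-3) = m*(1/6) + 6*(-1/3) = m/6 - 2 = -2 + m/6)
c(j) = 3 - j/2 (c(j) = 5 - (j + 4)/2 = 5 - (4 + j)/2 = 5 + (-2 - j/2) = 3 - j/2)
o(D, n) = 4 + 3*D (o(D, n) = (3 - (-1)*0/4)*D + 4 = (3 - 1/2*0)*D + 4 = (3 + 0)*D + 4 = 3*D + 4 = 4 + 3*D)
o(s(5), -2)*(-15 + 3) - 14 = (4 + 3*(-2 + (1/6)*5))*(-15 + 3) - 14 = (4 + 3*(-2 + 5/6))*(-12) - 14 = (4 + 3*(-7/6))*(-12) - 14 = (4 - 7/2)*(-12) - 14 = (1/2)*(-12) - 14 = -6 - 14 = -20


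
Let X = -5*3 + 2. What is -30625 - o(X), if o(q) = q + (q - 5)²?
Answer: -30936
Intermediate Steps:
X = -13 (X = -15 + 2 = -13)
o(q) = q + (-5 + q)²
-30625 - o(X) = -30625 - (-13 + (-5 - 13)²) = -30625 - (-13 + (-18)²) = -30625 - (-13 + 324) = -30625 - 1*311 = -30625 - 311 = -30936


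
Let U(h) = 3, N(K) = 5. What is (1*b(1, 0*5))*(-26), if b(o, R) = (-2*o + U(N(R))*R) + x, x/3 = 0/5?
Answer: 52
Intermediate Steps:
x = 0 (x = 3*(0/5) = 3*(0*(1/5)) = 3*0 = 0)
b(o, R) = -2*o + 3*R (b(o, R) = (-2*o + 3*R) + 0 = -2*o + 3*R)
(1*b(1, 0*5))*(-26) = (1*(-2*1 + 3*(0*5)))*(-26) = (1*(-2 + 3*0))*(-26) = (1*(-2 + 0))*(-26) = (1*(-2))*(-26) = -2*(-26) = 52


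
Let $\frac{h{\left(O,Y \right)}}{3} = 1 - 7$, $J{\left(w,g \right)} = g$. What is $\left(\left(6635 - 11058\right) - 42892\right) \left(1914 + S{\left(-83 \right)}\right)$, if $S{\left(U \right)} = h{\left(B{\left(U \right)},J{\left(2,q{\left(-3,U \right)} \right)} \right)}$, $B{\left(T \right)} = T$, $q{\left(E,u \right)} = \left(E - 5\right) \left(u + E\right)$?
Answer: $-89709240$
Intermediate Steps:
$q{\left(E,u \right)} = \left(-5 + E\right) \left(E + u\right)$
$h{\left(O,Y \right)} = -18$ ($h{\left(O,Y \right)} = 3 \left(1 - 7\right) = 3 \left(-6\right) = -18$)
$S{\left(U \right)} = -18$
$\left(\left(6635 - 11058\right) - 42892\right) \left(1914 + S{\left(-83 \right)}\right) = \left(\left(6635 - 11058\right) - 42892\right) \left(1914 - 18\right) = \left(-4423 - 42892\right) 1896 = \left(-47315\right) 1896 = -89709240$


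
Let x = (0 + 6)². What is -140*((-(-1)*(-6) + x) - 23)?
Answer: -980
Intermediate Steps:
x = 36 (x = 6² = 36)
-140*((-(-1)*(-6) + x) - 23) = -140*((-(-1)*(-6) + 36) - 23) = -140*((-1*6 + 36) - 23) = -140*((-6 + 36) - 23) = -140*(30 - 23) = -140*7 = -980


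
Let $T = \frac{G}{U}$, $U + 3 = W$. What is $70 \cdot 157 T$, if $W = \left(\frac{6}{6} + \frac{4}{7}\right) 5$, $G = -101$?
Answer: $- \frac{3884965}{17} \approx -2.2853 \cdot 10^{5}$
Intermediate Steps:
$W = \frac{55}{7}$ ($W = \left(6 \cdot \frac{1}{6} + 4 \cdot \frac{1}{7}\right) 5 = \left(1 + \frac{4}{7}\right) 5 = \frac{11}{7} \cdot 5 = \frac{55}{7} \approx 7.8571$)
$U = \frac{34}{7}$ ($U = -3 + \frac{55}{7} = \frac{34}{7} \approx 4.8571$)
$T = - \frac{707}{34}$ ($T = - \frac{101}{\frac{34}{7}} = \left(-101\right) \frac{7}{34} = - \frac{707}{34} \approx -20.794$)
$70 \cdot 157 T = 70 \cdot 157 \left(- \frac{707}{34}\right) = 10990 \left(- \frac{707}{34}\right) = - \frac{3884965}{17}$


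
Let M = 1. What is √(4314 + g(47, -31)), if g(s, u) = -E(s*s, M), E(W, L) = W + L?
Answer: 2*√526 ≈ 45.869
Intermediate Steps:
E(W, L) = L + W
g(s, u) = -1 - s² (g(s, u) = -(1 + s*s) = -(1 + s²) = -1 - s²)
√(4314 + g(47, -31)) = √(4314 + (-1 - 1*47²)) = √(4314 + (-1 - 1*2209)) = √(4314 + (-1 - 2209)) = √(4314 - 2210) = √2104 = 2*√526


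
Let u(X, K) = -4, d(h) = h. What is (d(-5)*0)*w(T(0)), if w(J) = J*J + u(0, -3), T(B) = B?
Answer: 0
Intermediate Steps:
w(J) = -4 + J² (w(J) = J*J - 4 = J² - 4 = -4 + J²)
(d(-5)*0)*w(T(0)) = (-5*0)*(-4 + 0²) = 0*(-4 + 0) = 0*(-4) = 0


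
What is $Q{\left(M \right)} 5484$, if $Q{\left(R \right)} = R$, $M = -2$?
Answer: $-10968$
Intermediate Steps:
$Q{\left(M \right)} 5484 = \left(-2\right) 5484 = -10968$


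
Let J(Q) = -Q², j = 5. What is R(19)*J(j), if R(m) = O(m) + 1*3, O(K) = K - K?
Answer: -75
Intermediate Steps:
O(K) = 0
R(m) = 3 (R(m) = 0 + 1*3 = 0 + 3 = 3)
R(19)*J(j) = 3*(-1*5²) = 3*(-1*25) = 3*(-25) = -75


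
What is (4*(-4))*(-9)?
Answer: 144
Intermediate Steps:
(4*(-4))*(-9) = -16*(-9) = 144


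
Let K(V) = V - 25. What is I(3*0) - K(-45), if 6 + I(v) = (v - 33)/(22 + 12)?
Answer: 2143/34 ≈ 63.029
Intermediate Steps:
K(V) = -25 + V
I(v) = -237/34 + v/34 (I(v) = -6 + (v - 33)/(22 + 12) = -6 + (-33 + v)/34 = -6 + (-33 + v)*(1/34) = -6 + (-33/34 + v/34) = -237/34 + v/34)
I(3*0) - K(-45) = (-237/34 + (3*0)/34) - (-25 - 45) = (-237/34 + (1/34)*0) - 1*(-70) = (-237/34 + 0) + 70 = -237/34 + 70 = 2143/34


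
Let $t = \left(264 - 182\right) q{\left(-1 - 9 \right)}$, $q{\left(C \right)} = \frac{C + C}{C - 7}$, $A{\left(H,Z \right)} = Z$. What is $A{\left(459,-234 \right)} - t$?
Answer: $- \frac{5618}{17} \approx -330.47$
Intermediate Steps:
$q{\left(C \right)} = \frac{2 C}{-7 + C}$
$t = \frac{1640}{17}$ ($t = \left(264 - 182\right) \frac{2 \left(-1 - 9\right)}{-7 - 10} = 82 \frac{2 \left(-1 - 9\right)}{-7 - 10} = 82 \cdot 2 \left(-10\right) \frac{1}{-7 - 10} = 82 \cdot 2 \left(-10\right) \frac{1}{-17} = 82 \cdot 2 \left(-10\right) \left(- \frac{1}{17}\right) = 82 \cdot \frac{20}{17} = \frac{1640}{17} \approx 96.471$)
$A{\left(459,-234 \right)} - t = -234 - \frac{1640}{17} = - \frac{5618}{17}$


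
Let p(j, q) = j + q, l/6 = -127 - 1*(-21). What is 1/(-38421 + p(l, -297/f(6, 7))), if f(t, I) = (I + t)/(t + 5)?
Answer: -13/511008 ≈ -2.5440e-5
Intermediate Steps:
l = -636 (l = 6*(-127 - 1*(-21)) = 6*(-127 + 21) = 6*(-106) = -636)
f(t, I) = (I + t)/(5 + t)
1/(-38421 + p(l, -297/f(6, 7))) = 1/(-38421 + (-636 - 297*(5 + 6)/(7 + 6))) = 1/(-38421 + (-636 - 297/(13/11))) = 1/(-38421 + (-636 - 297/((1/11)*13))) = 1/(-38421 + (-636 - 297/13/11)) = 1/(-38421 + (-636 - 297*11/13)) = 1/(-38421 + (-636 - 3267/13)) = 1/(-38421 - 11535/13) = 1/(-511008/13) = -13/511008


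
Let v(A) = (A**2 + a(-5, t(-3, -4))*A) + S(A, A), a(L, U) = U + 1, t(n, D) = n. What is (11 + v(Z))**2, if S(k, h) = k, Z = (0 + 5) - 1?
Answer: 529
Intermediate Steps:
Z = 4 (Z = 5 - 1 = 4)
a(L, U) = 1 + U
v(A) = A**2 - A (v(A) = (A**2 + (1 - 3)*A) + A = (A**2 - 2*A) + A = A**2 - A)
(11 + v(Z))**2 = (11 + 4*(-1 + 4))**2 = (11 + 4*3)**2 = (11 + 12)**2 = 23**2 = 529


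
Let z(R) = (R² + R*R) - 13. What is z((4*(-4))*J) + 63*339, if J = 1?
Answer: 21856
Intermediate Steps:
z(R) = -13 + 2*R² (z(R) = (R² + R²) - 13 = 2*R² - 13 = -13 + 2*R²)
z((4*(-4))*J) + 63*339 = (-13 + 2*((4*(-4))*1)²) + 63*339 = (-13 + 2*(-16*1)²) + 21357 = (-13 + 2*(-16)²) + 21357 = (-13 + 2*256) + 21357 = (-13 + 512) + 21357 = 499 + 21357 = 21856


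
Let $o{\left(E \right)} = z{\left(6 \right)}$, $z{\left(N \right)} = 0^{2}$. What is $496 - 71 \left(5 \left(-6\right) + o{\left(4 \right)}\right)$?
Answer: $2626$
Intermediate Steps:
$z{\left(N \right)} = 0$
$o{\left(E \right)} = 0$
$496 - 71 \left(5 \left(-6\right) + o{\left(4 \right)}\right) = 496 - 71 \left(5 \left(-6\right) + 0\right) = 496 - 71 \left(-30 + 0\right) = 496 - -2130 = 496 + 2130 = 2626$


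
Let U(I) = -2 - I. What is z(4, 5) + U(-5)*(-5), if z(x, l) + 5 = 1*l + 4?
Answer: -11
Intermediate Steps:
z(x, l) = -1 + l (z(x, l) = -5 + (1*l + 4) = -5 + (l + 4) = -5 + (4 + l) = -1 + l)
z(4, 5) + U(-5)*(-5) = (-1 + 5) + (-2 - 1*(-5))*(-5) = 4 + (-2 + 5)*(-5) = 4 + 3*(-5) = 4 - 15 = -11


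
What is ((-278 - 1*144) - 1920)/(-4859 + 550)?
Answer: 2342/4309 ≈ 0.54351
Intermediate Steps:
((-278 - 1*144) - 1920)/(-4859 + 550) = ((-278 - 144) - 1920)/(-4309) = (-422 - 1920)*(-1/4309) = -2342*(-1/4309) = 2342/4309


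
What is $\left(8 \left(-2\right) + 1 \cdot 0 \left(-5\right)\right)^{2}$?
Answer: $256$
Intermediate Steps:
$\left(8 \left(-2\right) + 1 \cdot 0 \left(-5\right)\right)^{2} = \left(-16 + 0 \left(-5\right)\right)^{2} = \left(-16 + 0\right)^{2} = \left(-16\right)^{2} = 256$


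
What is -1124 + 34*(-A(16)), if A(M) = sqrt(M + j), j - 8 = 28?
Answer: -1124 - 68*sqrt(13) ≈ -1369.2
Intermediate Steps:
j = 36 (j = 8 + 28 = 36)
A(M) = sqrt(36 + M) (A(M) = sqrt(M + 36) = sqrt(36 + M))
-1124 + 34*(-A(16)) = -1124 + 34*(-sqrt(36 + 16)) = -1124 + 34*(-sqrt(52)) = -1124 + 34*(-2*sqrt(13)) = -1124 - 68*sqrt(13)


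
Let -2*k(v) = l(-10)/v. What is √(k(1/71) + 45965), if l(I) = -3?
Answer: √184286/2 ≈ 214.64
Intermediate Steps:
k(v) = 3/(2*v) (k(v) = -(-3)/(2*v) = 3/(2*v))
√(k(1/71) + 45965) = √(3/(2*(1/71)) + 45965) = √((3/2)*71 + 45965) = √(213/2 + 45965) = √(92143/2) = √184286/2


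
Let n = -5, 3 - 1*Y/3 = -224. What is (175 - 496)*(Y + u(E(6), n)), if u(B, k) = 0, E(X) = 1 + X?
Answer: -218601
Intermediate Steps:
Y = 681 (Y = 9 - 3*(-224) = 9 + 672 = 681)
(175 - 496)*(Y + u(E(6), n)) = (175 - 496)*(681 + 0) = -321*681 = -218601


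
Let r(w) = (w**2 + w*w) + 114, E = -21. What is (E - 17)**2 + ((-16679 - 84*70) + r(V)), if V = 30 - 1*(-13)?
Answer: -17303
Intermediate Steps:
V = 43 (V = 30 + 13 = 43)
r(w) = 114 + 2*w**2 (r(w) = (w**2 + w**2) + 114 = 2*w**2 + 114 = 114 + 2*w**2)
(E - 17)**2 + ((-16679 - 84*70) + r(V)) = (-21 - 17)**2 + ((-16679 - 84*70) + (114 + 2*43**2)) = (-38)**2 + ((-16679 - 5880) + (114 + 2*1849)) = 1444 + (-22559 + (114 + 3698)) = 1444 + (-22559 + 3812) = 1444 - 18747 = -17303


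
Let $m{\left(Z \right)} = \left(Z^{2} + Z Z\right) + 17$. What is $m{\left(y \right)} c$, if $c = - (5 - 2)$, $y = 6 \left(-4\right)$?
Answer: $-3507$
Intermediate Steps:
$y = -24$
$c = -3$ ($c = \left(-1\right) 3 = -3$)
$m{\left(Z \right)} = 17 + 2 Z^{2}$ ($m{\left(Z \right)} = \left(Z^{2} + Z^{2}\right) + 17 = 2 Z^{2} + 17 = 17 + 2 Z^{2}$)
$m{\left(y \right)} c = \left(17 + 2 \left(-24\right)^{2}\right) \left(-3\right) = \left(17 + 2 \cdot 576\right) \left(-3\right) = \left(17 + 1152\right) \left(-3\right) = 1169 \left(-3\right) = -3507$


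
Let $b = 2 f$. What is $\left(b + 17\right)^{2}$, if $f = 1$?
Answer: $361$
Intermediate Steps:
$b = 2$ ($b = 2 \cdot 1 = 2$)
$\left(b + 17\right)^{2} = \left(2 + 17\right)^{2} = 19^{2} = 361$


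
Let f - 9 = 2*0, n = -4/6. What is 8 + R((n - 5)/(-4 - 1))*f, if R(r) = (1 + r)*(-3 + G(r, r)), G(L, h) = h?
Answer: -696/25 ≈ -27.840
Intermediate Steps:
n = -⅔ (n = -4*⅙ = -⅔ ≈ -0.66667)
f = 9 (f = 9 + 2*0 = 9 + 0 = 9)
R(r) = (1 + r)*(-3 + r)
8 + R((n - 5)/(-4 - 1))*f = 8 + (-3 + ((-⅔ - 5)/(-4 - 1))² - 2*(-⅔ - 5)/(-4 - 1))*9 = 8 + (-3 + (-17/3/(-5))² - (-34)/(3*(-5)))*9 = 8 + (-3 + (-17/3*(-⅕))² - (-34)*(-1)/(3*5))*9 = 8 + (-3 + (17/15)² - 2*17/15)*9 = 8 + (-3 + 289/225 - 34/15)*9 = 8 - 896/225*9 = 8 - 896/25 = -696/25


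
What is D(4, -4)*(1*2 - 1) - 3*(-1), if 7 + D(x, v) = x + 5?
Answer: 5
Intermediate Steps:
D(x, v) = -2 + x (D(x, v) = -7 + (x + 5) = -7 + (5 + x) = -2 + x)
D(4, -4)*(1*2 - 1) - 3*(-1) = (-2 + 4)*(1*2 - 1) - 3*(-1) = 2*(2 - 1) + 3 = 2*1 + 3 = 2 + 3 = 5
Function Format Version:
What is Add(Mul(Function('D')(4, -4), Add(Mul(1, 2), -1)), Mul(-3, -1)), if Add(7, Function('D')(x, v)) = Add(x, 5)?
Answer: 5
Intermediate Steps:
Function('D')(x, v) = Add(-2, x) (Function('D')(x, v) = Add(-7, Add(x, 5)) = Add(-7, Add(5, x)) = Add(-2, x))
Add(Mul(Function('D')(4, -4), Add(Mul(1, 2), -1)), Mul(-3, -1)) = Add(Mul(Add(-2, 4), Add(Mul(1, 2), -1)), Mul(-3, -1)) = Add(Mul(2, Add(2, -1)), 3) = Add(Mul(2, 1), 3) = Add(2, 3) = 5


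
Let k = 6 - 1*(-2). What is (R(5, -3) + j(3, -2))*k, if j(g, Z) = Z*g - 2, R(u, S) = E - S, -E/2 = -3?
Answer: 8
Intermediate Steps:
E = 6 (E = -2*(-3) = 6)
k = 8 (k = 6 + 2 = 8)
R(u, S) = 6 - S
j(g, Z) = -2 + Z*g
(R(5, -3) + j(3, -2))*k = ((6 - 1*(-3)) + (-2 - 2*3))*8 = ((6 + 3) + (-2 - 6))*8 = (9 - 8)*8 = 1*8 = 8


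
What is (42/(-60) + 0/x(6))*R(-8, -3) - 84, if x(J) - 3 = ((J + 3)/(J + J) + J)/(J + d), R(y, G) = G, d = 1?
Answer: -819/10 ≈ -81.900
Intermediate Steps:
x(J) = 3 + (J + (3 + J)/(2*J))/(1 + J) (x(J) = 3 + ((J + 3)/(J + J) + J)/(J + 1) = 3 + ((3 + J)/((2*J)) + J)/(1 + J) = 3 + ((3 + J)*(1/(2*J)) + J)/(1 + J) = 3 + ((3 + J)/(2*J) + J)/(1 + J) = 3 + (J + (3 + J)/(2*J))/(1 + J))
(42/(-60) + 0/x(6))*R(-8, -3) - 84 = (42/(-60) + 0/(((½)*(3 + 7*6 + 8*6²)/(6*(1 + 6)))))*(-3) - 84 = (42*(-1/60) + 0/(((½)*(⅙)*(3 + 42 + 8*36)/7)))*(-3) - 84 = (-7/10 + 0/(((½)*(⅙)*(⅐)*(3 + 42 + 288))))*(-3) - 84 = (-7/10 + 0/(((½)*(⅙)*(⅐)*333)))*(-3) - 84 = (-7/10 + 0/(111/28))*(-3) - 84 = (-7/10 + 0*(28/111))*(-3) - 84 = (-7/10 + 0)*(-3) - 84 = -7/10*(-3) - 84 = 21/10 - 84 = -819/10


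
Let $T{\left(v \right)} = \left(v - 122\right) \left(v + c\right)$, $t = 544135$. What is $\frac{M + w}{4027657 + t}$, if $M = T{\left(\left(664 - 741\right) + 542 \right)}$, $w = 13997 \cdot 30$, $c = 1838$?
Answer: $\frac{1209839}{4571792} \approx 0.26463$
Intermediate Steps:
$w = 419910$
$T{\left(v \right)} = \left(-122 + v\right) \left(1838 + v\right)$ ($T{\left(v \right)} = \left(v - 122\right) \left(v + 1838\right) = \left(-122 + v\right) \left(1838 + v\right)$)
$M = 789929$ ($M = -224236 + \left(\left(664 - 741\right) + 542\right)^{2} + 1716 \left(\left(664 - 741\right) + 542\right) = -224236 + \left(-77 + 542\right)^{2} + 1716 \left(-77 + 542\right) = -224236 + 465^{2} + 1716 \cdot 465 = -224236 + 216225 + 797940 = 789929$)
$\frac{M + w}{4027657 + t} = \frac{789929 + 419910}{4027657 + 544135} = \frac{1209839}{4571792}$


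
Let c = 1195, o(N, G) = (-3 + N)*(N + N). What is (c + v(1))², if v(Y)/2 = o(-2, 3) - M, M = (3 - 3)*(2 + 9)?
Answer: 1525225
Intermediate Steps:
o(N, G) = 2*N*(-3 + N) (o(N, G) = (-3 + N)*(2*N) = 2*N*(-3 + N))
M = 0 (M = 0*11 = 0)
v(Y) = 40 (v(Y) = 2*(2*(-2)*(-3 - 2) - 1*0) = 2*(2*(-2)*(-5) + 0) = 2*(20 + 0) = 2*20 = 40)
(c + v(1))² = (1195 + 40)² = 1235² = 1525225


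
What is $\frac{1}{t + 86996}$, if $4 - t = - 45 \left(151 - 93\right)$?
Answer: $\frac{1}{89610} \approx 1.1159 \cdot 10^{-5}$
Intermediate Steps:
$t = 2614$ ($t = 4 - - 45 \left(151 - 93\right) = 4 - \left(-45\right) 58 = 4 - -2610 = 4 + 2610 = 2614$)
$\frac{1}{t + 86996} = \frac{1}{2614 + 86996} = \frac{1}{89610}$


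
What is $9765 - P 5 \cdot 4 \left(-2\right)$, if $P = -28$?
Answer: $8645$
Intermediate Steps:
$9765 - P 5 \cdot 4 \left(-2\right) = 9765 - - 28 \cdot 5 \cdot 4 \left(-2\right) = 9765 - \left(-28\right) 20 \left(-2\right) = 9765 - \left(-560\right) \left(-2\right) = 9765 - 1120 = 8645$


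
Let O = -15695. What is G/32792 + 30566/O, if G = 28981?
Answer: -547463477/514670440 ≈ -1.0637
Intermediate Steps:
G/32792 + 30566/O = 28981/32792 + 30566/(-15695) = 28981*(1/32792) + 30566*(-1/15695) = 28981/32792 - 30566/15695 = -547463477/514670440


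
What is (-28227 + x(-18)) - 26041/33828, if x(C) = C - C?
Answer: -954888997/33828 ≈ -28228.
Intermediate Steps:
x(C) = 0
(-28227 + x(-18)) - 26041/33828 = (-28227 + 0) - 26041/33828 = -28227 - 26041*1/33828 = -28227 - 26041/33828 = -954888997/33828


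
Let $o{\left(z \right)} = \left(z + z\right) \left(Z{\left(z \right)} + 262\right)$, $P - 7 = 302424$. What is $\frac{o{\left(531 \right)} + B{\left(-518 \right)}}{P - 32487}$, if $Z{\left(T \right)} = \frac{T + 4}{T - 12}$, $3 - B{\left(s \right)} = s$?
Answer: $\frac{48415735}{46700312} \approx 1.0367$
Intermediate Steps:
$P = 302431$ ($P = 7 + 302424 = 302431$)
$B{\left(s \right)} = 3 - s$
$Z{\left(T \right)} = \frac{4 + T}{-12 + T}$
$o{\left(z \right)} = 2 z \left(262 + \frac{4 + z}{-12 + z}\right)$ ($o{\left(z \right)} = \left(z + z\right) \left(\frac{4 + z}{-12 + z} + 262\right) = 2 z \left(262 + \frac{4 + z}{-12 + z}\right)$)
$\frac{o{\left(531 \right)} + B{\left(-518 \right)}}{P - 32487} = \frac{2 \cdot 531 \frac{1}{-12 + 531} \left(-3140 + 263 \cdot 531\right) + \left(3 - -518\right)}{302431 - 32487} = \frac{2 \cdot 531 \cdot \frac{1}{519} \left(-3140 + 139653\right) + \left(3 + 518\right)}{269944} = \left(2 \cdot 531 \cdot \frac{1}{519} \cdot 136513 + 521\right) \frac{1}{269944} = \left(\frac{48325602}{173} + 521\right) \frac{1}{269944} = \frac{48415735}{173} \cdot \frac{1}{269944} = \frac{48415735}{46700312}$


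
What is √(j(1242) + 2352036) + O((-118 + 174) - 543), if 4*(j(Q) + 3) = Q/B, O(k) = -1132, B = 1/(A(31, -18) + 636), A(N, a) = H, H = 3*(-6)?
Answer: -1132 + 3*√282658 ≈ 462.97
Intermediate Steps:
H = -18
A(N, a) = -18
B = 1/618 (B = 1/(-18 + 636) = 1/618 ≈ 0.0016181)
j(Q) = -3 + 309*Q/2 (j(Q) = -3 + (Q/(1/618))/4 = -3 + (Q*618)/4 = -3 + (618*Q)/4 = -3 + 309*Q/2)
√(j(1242) + 2352036) + O((-118 + 174) - 543) = √((-3 + (309/2)*1242) + 2352036) - 1132 = √((-3 + 191889) + 2352036) - 1132 = √(191886 + 2352036) - 1132 = √2543922 - 1132 = 3*√282658 - 1132 = -1132 + 3*√282658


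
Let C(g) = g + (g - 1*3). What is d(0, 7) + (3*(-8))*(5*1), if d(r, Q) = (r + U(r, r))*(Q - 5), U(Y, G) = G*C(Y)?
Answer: -120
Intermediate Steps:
C(g) = -3 + 2*g (C(g) = g + (g - 3) = g + (-3 + g) = -3 + 2*g)
U(Y, G) = G*(-3 + 2*Y)
d(r, Q) = (-5 + Q)*(r + r*(-3 + 2*r)) (d(r, Q) = (r + r*(-3 + 2*r))*(Q - 5) = (r + r*(-3 + 2*r))*(-5 + Q) = (-5 + Q)*(r + r*(-3 + 2*r)))
d(0, 7) + (3*(-8))*(5*1) = 2*0*(5 - 1*7 - 5*0 + 7*0) + (3*(-8))*(5*1) = 2*0*(5 - 7 + 0 + 0) - 24*5 = 2*0*(-2) - 120 = 0 - 120 = -120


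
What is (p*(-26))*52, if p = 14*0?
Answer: 0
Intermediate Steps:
p = 0
(p*(-26))*52 = (0*(-26))*52 = 0*52 = 0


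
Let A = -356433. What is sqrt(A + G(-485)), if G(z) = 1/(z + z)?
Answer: I*sqrt(335367810670)/970 ≈ 597.02*I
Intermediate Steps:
G(z) = 1/(2*z)
sqrt(A + G(-485)) = sqrt(-356433 + (1/2)/(-485)) = sqrt(-356433 + (1/2)*(-1/485)) = sqrt(-356433 - 1/970) = sqrt(-345740011/970) = I*sqrt(335367810670)/970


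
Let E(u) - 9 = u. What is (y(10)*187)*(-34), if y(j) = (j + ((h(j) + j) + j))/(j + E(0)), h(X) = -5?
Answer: -158950/19 ≈ -8365.8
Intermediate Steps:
E(u) = 9 + u
y(j) = (-5 + 3*j)/(9 + j) (y(j) = (j + ((-5 + j) + j))/(j + (9 + 0)) = (j + (-5 + 2*j))/(j + 9) = (-5 + 3*j)/(9 + j))
(y(10)*187)*(-34) = (((-5 + 3*10)/(9 + 10))*187)*(-34) = (((-5 + 30)/19)*187)*(-34) = (((1/19)*25)*187)*(-34) = ((25/19)*187)*(-34) = (4675/19)*(-34) = -158950/19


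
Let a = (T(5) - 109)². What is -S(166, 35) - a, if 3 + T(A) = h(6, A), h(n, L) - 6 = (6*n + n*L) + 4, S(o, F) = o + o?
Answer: -1628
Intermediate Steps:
S(o, F) = 2*o
h(n, L) = 10 + 6*n + L*n (h(n, L) = 6 + ((6*n + n*L) + 4) = 6 + ((6*n + L*n) + 4) = 6 + (4 + 6*n + L*n) = 10 + 6*n + L*n)
T(A) = 43 + 6*A (T(A) = -3 + (10 + 6*6 + A*6) = -3 + (10 + 36 + 6*A) = -3 + (46 + 6*A) = 43 + 6*A)
a = 1296 (a = ((43 + 6*5) - 109)² = ((43 + 30) - 109)² = (73 - 109)² = (-36)² = 1296)
-S(166, 35) - a = -2*166 - 1*1296 = -1*332 - 1296 = -332 - 1296 = -1628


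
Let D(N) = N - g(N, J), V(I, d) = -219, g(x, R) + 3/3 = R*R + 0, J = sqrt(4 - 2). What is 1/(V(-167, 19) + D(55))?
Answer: -1/165 ≈ -0.0060606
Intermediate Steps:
J = sqrt(2) ≈ 1.4142
g(x, R) = -1 + R**2 (g(x, R) = -1 + (R*R + 0) = -1 + (R**2 + 0) = -1 + R**2)
D(N) = -1 + N (D(N) = N - (-1 + (sqrt(2))**2) = N - (-1 + 2) = N - 1*1 = N - 1 = -1 + N)
1/(V(-167, 19) + D(55)) = 1/(-219 + (-1 + 55)) = 1/(-219 + 54) = 1/(-165) = -1/165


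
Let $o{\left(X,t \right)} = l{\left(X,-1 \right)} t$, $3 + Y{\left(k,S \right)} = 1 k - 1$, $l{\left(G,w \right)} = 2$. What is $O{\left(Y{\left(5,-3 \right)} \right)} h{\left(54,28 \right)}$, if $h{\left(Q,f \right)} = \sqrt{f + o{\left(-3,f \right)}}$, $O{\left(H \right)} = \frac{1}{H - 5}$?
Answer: $- \frac{\sqrt{21}}{2} \approx -2.2913$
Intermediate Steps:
$Y{\left(k,S \right)} = -4 + k$ ($Y{\left(k,S \right)} = -3 + \left(1 k - 1\right) = -3 + \left(k - 1\right) = -3 + \left(-1 + k\right) = -4 + k$)
$o{\left(X,t \right)} = 2 t$
$O{\left(H \right)} = \frac{1}{-5 + H}$
$h{\left(Q,f \right)} = \sqrt{3} \sqrt{f}$ ($h{\left(Q,f \right)} = \sqrt{f + 2 f} = \sqrt{3 f} = \sqrt{3} \sqrt{f}$)
$O{\left(Y{\left(5,-3 \right)} \right)} h{\left(54,28 \right)} = \frac{\sqrt{3} \sqrt{28}}{-5 + \left(-4 + 5\right)} = \frac{\sqrt{3} \cdot 2 \sqrt{7}}{-5 + 1} = \frac{2 \sqrt{21}}{-4} = - \frac{2 \sqrt{21}}{4} = - \frac{\sqrt{21}}{2}$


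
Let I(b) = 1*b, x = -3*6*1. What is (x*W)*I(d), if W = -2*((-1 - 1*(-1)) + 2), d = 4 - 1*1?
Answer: 216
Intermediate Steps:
d = 3 (d = 4 - 1 = 3)
W = -4 (W = -2*((-1 + 1) + 2) = -2*(0 + 2) = -2*2 = -4)
x = -18 (x = -18*1 = -18)
I(b) = b
(x*W)*I(d) = -18*(-4)*3 = 72*3 = 216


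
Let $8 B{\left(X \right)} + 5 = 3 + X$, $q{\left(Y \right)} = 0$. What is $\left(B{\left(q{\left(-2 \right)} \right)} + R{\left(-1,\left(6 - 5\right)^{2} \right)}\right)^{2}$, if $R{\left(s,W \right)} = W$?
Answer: $\frac{9}{16} \approx 0.5625$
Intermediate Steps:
$B{\left(X \right)} = - \frac{1}{4} + \frac{X}{8}$ ($B{\left(X \right)} = - \frac{5}{8} + \frac{3 + X}{8} = - \frac{5}{8} + \left(\frac{3}{8} + \frac{X}{8}\right) = - \frac{1}{4} + \frac{X}{8}$)
$\left(B{\left(q{\left(-2 \right)} \right)} + R{\left(-1,\left(6 - 5\right)^{2} \right)}\right)^{2} = \left(\left(- \frac{1}{4} + \frac{1}{8} \cdot 0\right) + \left(6 - 5\right)^{2}\right)^{2} = \left(\left(- \frac{1}{4} + 0\right) + 1^{2}\right)^{2} = \left(- \frac{1}{4} + 1\right)^{2} = \left(\frac{3}{4}\right)^{2} = \frac{9}{16}$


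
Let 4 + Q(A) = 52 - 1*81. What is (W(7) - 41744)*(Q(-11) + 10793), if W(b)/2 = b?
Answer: -449014800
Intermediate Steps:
W(b) = 2*b
Q(A) = -33 (Q(A) = -4 + (52 - 1*81) = -4 + (52 - 81) = -4 - 29 = -33)
(W(7) - 41744)*(Q(-11) + 10793) = (2*7 - 41744)*(-33 + 10793) = (14 - 41744)*10760 = -41730*10760 = -449014800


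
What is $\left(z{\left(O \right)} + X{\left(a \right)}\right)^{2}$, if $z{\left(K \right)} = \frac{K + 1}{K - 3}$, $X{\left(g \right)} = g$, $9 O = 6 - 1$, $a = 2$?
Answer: $\frac{225}{121} \approx 1.8595$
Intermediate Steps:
$O = \frac{5}{9}$ ($O = \frac{6 - 1}{9} = \frac{1}{9} \cdot 5 = \frac{5}{9} \approx 0.55556$)
$z{\left(K \right)} = \frac{1 + K}{-3 + K}$
$\left(z{\left(O \right)} + X{\left(a \right)}\right)^{2} = \left(\frac{1 + \frac{5}{9}}{-3 + \frac{5}{9}} + 2\right)^{2} = \left(\frac{1}{- \frac{22}{9}} \cdot \frac{14}{9} + 2\right)^{2} = \left(\left(- \frac{9}{22}\right) \frac{14}{9} + 2\right)^{2} = \left(- \frac{7}{11} + 2\right)^{2} = \left(\frac{15}{11}\right)^{2} = \frac{225}{121}$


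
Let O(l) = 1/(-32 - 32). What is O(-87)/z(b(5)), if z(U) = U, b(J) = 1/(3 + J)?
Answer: -⅛ ≈ -0.12500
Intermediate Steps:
O(l) = -1/64 (O(l) = 1/(-64) = -1/64)
O(-87)/z(b(5)) = -1/(64*(1/(3 + 5))) = -1/(64*(1/8)) = -1/(64*⅛) = -1/64*8 = -⅛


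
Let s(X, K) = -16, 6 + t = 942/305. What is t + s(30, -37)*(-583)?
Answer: 2844152/305 ≈ 9325.1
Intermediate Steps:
t = -888/305 (t = -6 + 942/305 = -888/305 ≈ -2.9115)
t + s(30, -37)*(-583) = -888/305 - 16*(-583) = -888/305 + 9328 = 2844152/305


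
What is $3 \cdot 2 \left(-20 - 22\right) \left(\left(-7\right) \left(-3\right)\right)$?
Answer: $-5292$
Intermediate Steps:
$3 \cdot 2 \left(-20 - 22\right) \left(\left(-7\right) \left(-3\right)\right) = 6 \left(-42\right) 21 = \left(-252\right) 21 = -5292$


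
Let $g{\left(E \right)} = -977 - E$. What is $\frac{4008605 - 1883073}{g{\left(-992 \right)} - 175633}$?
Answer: $- \frac{1062766}{87809} \approx -12.103$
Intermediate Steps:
$\frac{4008605 - 1883073}{g{\left(-992 \right)} - 175633} = \frac{4008605 - 1883073}{\left(-977 - -992\right) - 175633} = \frac{2125532}{\left(-977 + 992\right) - 175633} = \frac{2125532}{15 - 175633} = \frac{2125532}{-175618} = 2125532 \left(- \frac{1}{175618}\right) = - \frac{1062766}{87809}$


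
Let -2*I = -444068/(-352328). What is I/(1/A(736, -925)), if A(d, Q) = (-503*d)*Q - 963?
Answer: -38016821011429/176164 ≈ -2.1580e+8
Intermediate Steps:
A(d, Q) = -963 - 503*Q*d (A(d, Q) = -503*Q*d - 963 = -963 - 503*Q*d)
I = -111017/176164 (I = -(-222034)/(-352328) = -(-222034)*(-1)/352328 = -½*111017/88082 = -111017/176164 ≈ -0.63019)
I/(1/A(736, -925)) = -111017/(176164*(1/(-963 - 503*(-925)*736))) = -111017/(176164*(1/(-963 + 342442400))) = -111017/(176164*(1/342441437)) = -111017/(176164*1/342441437) = -111017/176164*342441437 = -38016821011429/176164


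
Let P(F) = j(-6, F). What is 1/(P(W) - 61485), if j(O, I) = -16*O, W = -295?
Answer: -1/61389 ≈ -1.6290e-5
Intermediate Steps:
P(F) = 96 (P(F) = -16*(-6) = 96)
1/(P(W) - 61485) = 1/(96 - 61485) = 1/(-61389) = -1/61389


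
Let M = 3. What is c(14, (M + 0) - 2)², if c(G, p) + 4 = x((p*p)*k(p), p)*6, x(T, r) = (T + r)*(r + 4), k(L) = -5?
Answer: 15376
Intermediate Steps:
x(T, r) = (4 + r)*(T + r) (x(T, r) = (T + r)*(4 + r) = (4 + r)*(T + r))
c(G, p) = -4 - 114*p² - 30*p³ + 24*p (c(G, p) = -4 + (p² + 4*((p*p)*(-5)) + 4*p + ((p*p)*(-5))*p)*6 = -4 + (p² + 4*(p²*(-5)) + 4*p + (p²*(-5))*p)*6 = -4 + (p² + 4*(-5*p²) + 4*p + (-5*p²)*p)*6 = -4 + (p² - 20*p² + 4*p - 5*p³)*6 = -4 + (-19*p² - 5*p³ + 4*p)*6 = -4 + (-114*p² - 30*p³ + 24*p) = -4 - 114*p² - 30*p³ + 24*p)
c(14, (M + 0) - 2)² = (-4 - 114*((3 + 0) - 2)² - 30*((3 + 0) - 2)³ + 24*((3 + 0) - 2))² = (-4 - 114*(3 - 2)² - 30*(3 - 2)³ + 24*(3 - 2))² = (-4 - 114*1² - 30*1³ + 24*1)² = (-4 - 114*1 - 30*1 + 24)² = (-4 - 114 - 30 + 24)² = (-124)² = 15376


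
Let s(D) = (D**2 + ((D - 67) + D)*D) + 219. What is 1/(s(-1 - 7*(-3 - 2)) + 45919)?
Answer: 1/47328 ≈ 2.1129e-5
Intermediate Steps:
s(D) = 219 + D**2 + D*(-67 + 2*D) (s(D) = (D**2 + ((-67 + D) + D)*D) + 219 = (D**2 + (-67 + 2*D)*D) + 219 = (D**2 + D*(-67 + 2*D)) + 219 = 219 + D**2 + D*(-67 + 2*D))
1/(s(-1 - 7*(-3 - 2)) + 45919) = 1/((219 - 67*(-1 - 7*(-3 - 2)) + 3*(-1 - 7*(-3 - 2))**2) + 45919) = 1/((219 - 67*(-1 - 7*(-5)) + 3*(-1 - 7*(-5))**2) + 45919) = 1/((219 - 67*(-1 + 35) + 3*(-1 + 35)**2) + 45919) = 1/((219 - 67*34 + 3*34**2) + 45919) = 1/((219 - 2278 + 3*1156) + 45919) = 1/((219 - 2278 + 3468) + 45919) = 1/(1409 + 45919) = 1/47328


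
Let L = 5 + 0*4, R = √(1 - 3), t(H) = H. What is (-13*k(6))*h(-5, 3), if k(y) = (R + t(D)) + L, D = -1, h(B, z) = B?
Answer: 260 + 65*I*√2 ≈ 260.0 + 91.924*I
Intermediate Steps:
R = I*√2 (R = √(-2) = I*√2 ≈ 1.4142*I)
L = 5 (L = 5 + 0 = 5)
k(y) = 4 + I*√2 (k(y) = (I*√2 - 1) + 5 = (-1 + I*√2) + 5 = 4 + I*√2)
(-13*k(6))*h(-5, 3) = -13*(4 + I*√2)*(-5) = (-52 - 13*I*√2)*(-5) = 260 + 65*I*√2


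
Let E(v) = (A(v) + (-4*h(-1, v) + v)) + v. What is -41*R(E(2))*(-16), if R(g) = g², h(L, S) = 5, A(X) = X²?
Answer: 94464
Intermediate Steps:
E(v) = -20 + v² + 2*v (E(v) = (v² + (-4*5 + v)) + v = (v² + (-20 + v)) + v = (-20 + v + v²) + v = -20 + v² + 2*v)
-41*R(E(2))*(-16) = -41*(-20 + 2² + 2*2)²*(-16) = -41*(-20 + 4 + 4)²*(-16) = -41*(-12)²*(-16) = -41*144*(-16) = -5904*(-16) = 94464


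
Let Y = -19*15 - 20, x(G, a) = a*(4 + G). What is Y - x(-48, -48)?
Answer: -2417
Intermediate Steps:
Y = -305 (Y = -285 - 20 = -305)
Y - x(-48, -48) = -305 - (-48)*(4 - 48) = -305 - (-48)*(-44) = -305 - 1*2112 = -305 - 2112 = -2417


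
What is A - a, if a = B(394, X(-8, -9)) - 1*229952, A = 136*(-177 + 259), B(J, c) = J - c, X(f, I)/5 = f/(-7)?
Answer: 1685010/7 ≈ 2.4072e+5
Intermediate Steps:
X(f, I) = -5*f/7 (X(f, I) = 5*(f/(-7)) = 5*(f*(-⅐)) = 5*(-f/7) = -5*f/7)
A = 11152 (A = 136*82 = 11152)
a = -1606946/7 (a = (394 - (-5)*(-8)/7) - 1*229952 = (394 - 1*40/7) - 229952 = (394 - 40/7) - 229952 = 2718/7 - 229952 = -1606946/7 ≈ -2.2956e+5)
A - a = 11152 - 1*(-1606946/7) = 11152 + 1606946/7 = 1685010/7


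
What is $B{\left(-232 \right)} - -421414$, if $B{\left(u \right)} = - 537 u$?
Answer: $545998$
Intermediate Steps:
$B{\left(-232 \right)} - -421414 = \left(-537\right) \left(-232\right) - -421414 = 124584 + 421414 = 545998$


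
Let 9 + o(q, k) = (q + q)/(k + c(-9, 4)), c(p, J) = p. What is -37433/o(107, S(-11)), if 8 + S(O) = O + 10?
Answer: 336897/188 ≈ 1792.0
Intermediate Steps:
S(O) = 2 + O (S(O) = -8 + (O + 10) = -8 + (10 + O) = 2 + O)
o(q, k) = -9 + 2*q/(-9 + k) (o(q, k) = -9 + (q + q)/(k - 9) = -9 + (2*q)/(-9 + k) = -9 + 2*q/(-9 + k))
-37433/o(107, S(-11)) = -37433*(-9 + (2 - 11))/(81 - 9*(2 - 11) + 2*107) = -37433*(-9 - 9)/(81 - 9*(-9) + 214) = -37433*(-18/(81 + 81 + 214)) = -37433/((-1/18*376)) = -37433/(-188/9) = -37433*(-9/188) = 336897/188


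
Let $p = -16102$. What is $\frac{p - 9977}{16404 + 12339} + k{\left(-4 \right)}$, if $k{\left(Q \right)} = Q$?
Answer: $- \frac{47017}{9581} \approx -4.9073$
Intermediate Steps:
$\frac{p - 9977}{16404 + 12339} + k{\left(-4 \right)} = \frac{-16102 - 9977}{16404 + 12339} - 4 = - \frac{26079}{28743} - 4 = \left(-26079\right) \frac{1}{28743} - 4 = - \frac{8693}{9581} - 4 = - \frac{47017}{9581}$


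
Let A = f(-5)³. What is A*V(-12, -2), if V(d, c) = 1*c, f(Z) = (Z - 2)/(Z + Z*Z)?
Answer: 343/4000 ≈ 0.085750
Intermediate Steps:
f(Z) = (-2 + Z)/(Z + Z²)
V(d, c) = c
A = -343/8000 (A = ((-2 - 5)/((-5)*(1 - 5)))³ = (-⅕*(-7)/(-4))³ = (-⅕*(-¼)*(-7))³ = (-7/20)³ = -343/8000 ≈ -0.042875)
A*V(-12, -2) = -343/8000*(-2) = 343/4000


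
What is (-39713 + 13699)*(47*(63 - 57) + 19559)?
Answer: -516143774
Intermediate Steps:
(-39713 + 13699)*(47*(63 - 57) + 19559) = -26014*(47*6 + 19559) = -26014*(282 + 19559) = -26014*19841 = -516143774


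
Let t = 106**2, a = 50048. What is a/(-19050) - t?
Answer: -107047924/9525 ≈ -11239.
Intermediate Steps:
t = 11236
a/(-19050) - t = 50048/(-19050) - 1*11236 = 50048*(-1/19050) - 11236 = -25024/9525 - 11236 = -107047924/9525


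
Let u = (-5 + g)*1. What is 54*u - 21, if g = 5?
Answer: -21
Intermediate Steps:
u = 0 (u = (-5 + 5)*1 = 0*1 = 0)
54*u - 21 = 54*0 - 21 = 0 - 21 = -21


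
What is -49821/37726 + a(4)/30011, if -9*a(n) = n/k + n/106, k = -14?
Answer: -4992395974717/3780399058254 ≈ -1.3206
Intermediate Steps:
a(n) = 23*n/3339 (a(n) = -(n/(-14) + n/106)/9 = -(n*(-1/14) + n*(1/106))/9 = -(-n/14 + n/106)/9 = -(-23)*n/3339 = 23*n/3339)
-49821/37726 + a(4)/30011 = -49821/37726 + ((23/3339)*4)/30011 = -49821*1/37726 + (92/3339)*(1/30011) = -49821/37726 + 92/100206729 = -4992395974717/3780399058254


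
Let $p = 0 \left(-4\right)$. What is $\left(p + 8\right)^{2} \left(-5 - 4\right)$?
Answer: $-576$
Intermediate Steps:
$p = 0$
$\left(p + 8\right)^{2} \left(-5 - 4\right) = \left(0 + 8\right)^{2} \left(-5 - 4\right) = 8^{2} \left(-5 - 4\right) = 64 \left(-9\right) = -576$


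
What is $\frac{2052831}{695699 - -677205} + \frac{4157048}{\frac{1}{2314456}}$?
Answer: $\frac{13209127688476431583}{1372904} \approx 9.6213 \cdot 10^{12}$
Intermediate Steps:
$\frac{2052831}{695699 - -677205} + \frac{4157048}{\frac{1}{2314456}} = \frac{2052831}{695699 + 677205} + 4157048 \frac{1}{\frac{1}{2314456}} = \frac{2052831}{1372904} + 4157048 \cdot 2314456 = 2052831 \cdot \frac{1}{1372904} + 9621304685888 = \frac{2052831}{1372904} + 9621304685888 = \frac{13209127688476431583}{1372904}$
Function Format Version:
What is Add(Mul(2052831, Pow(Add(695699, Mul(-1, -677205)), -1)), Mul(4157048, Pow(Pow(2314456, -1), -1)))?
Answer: Rational(13209127688476431583, 1372904) ≈ 9.6213e+12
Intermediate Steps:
Add(Mul(2052831, Pow(Add(695699, Mul(-1, -677205)), -1)), Mul(4157048, Pow(Pow(2314456, -1), -1))) = Add(Mul(2052831, Pow(Add(695699, 677205), -1)), Mul(4157048, Pow(Rational(1, 2314456), -1))) = Add(Mul(2052831, Pow(1372904, -1)), Mul(4157048, 2314456)) = Add(Mul(2052831, Rational(1, 1372904)), 9621304685888) = Add(Rational(2052831, 1372904), 9621304685888) = Rational(13209127688476431583, 1372904)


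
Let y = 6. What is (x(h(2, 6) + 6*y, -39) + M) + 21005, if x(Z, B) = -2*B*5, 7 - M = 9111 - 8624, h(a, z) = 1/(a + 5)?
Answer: 20915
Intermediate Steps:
h(a, z) = 1/(5 + a)
M = -480 (M = 7 - (9111 - 8624) = 7 - 1*487 = 7 - 487 = -480)
x(Z, B) = -10*B
(x(h(2, 6) + 6*y, -39) + M) + 21005 = (-10*(-39) - 480) + 21005 = (390 - 480) + 21005 = -90 + 21005 = 20915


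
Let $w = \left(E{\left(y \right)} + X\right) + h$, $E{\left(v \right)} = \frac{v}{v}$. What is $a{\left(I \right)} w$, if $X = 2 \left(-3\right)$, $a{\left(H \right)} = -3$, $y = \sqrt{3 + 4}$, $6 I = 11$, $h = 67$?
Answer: $-186$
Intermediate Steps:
$I = \frac{11}{6}$ ($I = \frac{1}{6} \cdot 11 = \frac{11}{6} \approx 1.8333$)
$y = \sqrt{7} \approx 2.6458$
$E{\left(v \right)} = 1$
$X = -6$
$w = 62$ ($w = \left(1 - 6\right) + 67 = -5 + 67 = 62$)
$a{\left(I \right)} w = \left(-3\right) 62 = -186$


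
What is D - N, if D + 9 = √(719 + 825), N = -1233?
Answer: 1224 + 2*√386 ≈ 1263.3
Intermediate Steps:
D = -9 + 2*√386 (D = -9 + √(719 + 825) = -9 + √1544 = -9 + 2*√386 ≈ 30.294)
D - N = (-9 + 2*√386) - 1*(-1233) = (-9 + 2*√386) + 1233 = 1224 + 2*√386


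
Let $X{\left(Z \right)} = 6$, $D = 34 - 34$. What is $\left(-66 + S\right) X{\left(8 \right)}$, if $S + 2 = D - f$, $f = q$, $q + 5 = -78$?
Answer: $90$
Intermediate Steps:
$D = 0$
$q = -83$ ($q = -5 - 78 = -83$)
$f = -83$
$S = 81$ ($S = -2 + \left(0 - -83\right) = -2 + \left(0 + 83\right) = -2 + 83 = 81$)
$\left(-66 + S\right) X{\left(8 \right)} = \left(-66 + 81\right) 6 = 15 \cdot 6 = 90$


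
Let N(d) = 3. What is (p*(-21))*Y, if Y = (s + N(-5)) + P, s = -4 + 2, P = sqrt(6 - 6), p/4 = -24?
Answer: 2016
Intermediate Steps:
p = -96 (p = 4*(-24) = -96)
P = 0 (P = sqrt(0) = 0)
s = -2
Y = 1 (Y = (-2 + 3) + 0 = 1 + 0 = 1)
(p*(-21))*Y = -96*(-21)*1 = 2016*1 = 2016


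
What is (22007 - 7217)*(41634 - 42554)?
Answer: -13606800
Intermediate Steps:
(22007 - 7217)*(41634 - 42554) = 14790*(-920) = -13606800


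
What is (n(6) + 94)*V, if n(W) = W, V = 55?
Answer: 5500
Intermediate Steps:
(n(6) + 94)*V = (6 + 94)*55 = 100*55 = 5500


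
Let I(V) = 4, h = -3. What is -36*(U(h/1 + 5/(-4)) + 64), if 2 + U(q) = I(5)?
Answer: -2376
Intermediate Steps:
U(q) = 2 (U(q) = -2 + 4 = 2)
-36*(U(h/1 + 5/(-4)) + 64) = -36*(2 + 64) = -36*66 = -2376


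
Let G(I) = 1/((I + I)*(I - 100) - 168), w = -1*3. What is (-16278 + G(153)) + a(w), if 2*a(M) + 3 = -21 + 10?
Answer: -261374249/16050 ≈ -16285.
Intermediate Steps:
w = -3
a(M) = -7 (a(M) = -3/2 + (-21 + 10)/2 = -3/2 + (1/2)*(-11) = -3/2 - 11/2 = -7)
G(I) = 1/(-168 + 2*I*(-100 + I)) (G(I) = 1/((2*I)*(-100 + I) - 168) = 1/(2*I*(-100 + I) - 168) = 1/(-168 + 2*I*(-100 + I)))
(-16278 + G(153)) + a(w) = (-16278 + 1/(2*(-84 + 153**2 - 100*153))) - 7 = (-16278 + 1/(2*(-84 + 23409 - 15300))) - 7 = (-16278 + (1/2)/8025) - 7 = (-16278 + (1/2)*(1/8025)) - 7 = (-16278 + 1/16050) - 7 = -261261899/16050 - 7 = -261374249/16050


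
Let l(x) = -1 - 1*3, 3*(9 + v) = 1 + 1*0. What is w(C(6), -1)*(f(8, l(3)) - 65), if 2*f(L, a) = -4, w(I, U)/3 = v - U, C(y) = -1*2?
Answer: 1541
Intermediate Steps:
C(y) = -2
v = -26/3 (v = -9 + (1 + 1*0)/3 = -9 + (1 + 0)/3 = -9 + (⅓)*1 = -9 + ⅓ = -26/3 ≈ -8.6667)
l(x) = -4 (l(x) = -1 - 3 = -4)
w(I, U) = -26 - 3*U (w(I, U) = 3*(-26/3 - U) = -26 - 3*U)
f(L, a) = -2 (f(L, a) = (½)*(-4) = -2)
w(C(6), -1)*(f(8, l(3)) - 65) = (-26 - 3*(-1))*(-2 - 65) = (-26 + 3)*(-67) = -23*(-67) = 1541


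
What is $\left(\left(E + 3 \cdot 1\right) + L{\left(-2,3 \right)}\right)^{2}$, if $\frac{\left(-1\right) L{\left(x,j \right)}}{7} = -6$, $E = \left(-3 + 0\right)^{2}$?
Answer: $2916$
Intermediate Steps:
$E = 9$ ($E = \left(-3\right)^{2} = 9$)
$L{\left(x,j \right)} = 42$ ($L{\left(x,j \right)} = \left(-7\right) \left(-6\right) = 42$)
$\left(\left(E + 3 \cdot 1\right) + L{\left(-2,3 \right)}\right)^{2} = \left(\left(9 + 3 \cdot 1\right) + 42\right)^{2} = \left(\left(9 + 3\right) + 42\right)^{2} = \left(12 + 42\right)^{2} = 54^{2} = 2916$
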